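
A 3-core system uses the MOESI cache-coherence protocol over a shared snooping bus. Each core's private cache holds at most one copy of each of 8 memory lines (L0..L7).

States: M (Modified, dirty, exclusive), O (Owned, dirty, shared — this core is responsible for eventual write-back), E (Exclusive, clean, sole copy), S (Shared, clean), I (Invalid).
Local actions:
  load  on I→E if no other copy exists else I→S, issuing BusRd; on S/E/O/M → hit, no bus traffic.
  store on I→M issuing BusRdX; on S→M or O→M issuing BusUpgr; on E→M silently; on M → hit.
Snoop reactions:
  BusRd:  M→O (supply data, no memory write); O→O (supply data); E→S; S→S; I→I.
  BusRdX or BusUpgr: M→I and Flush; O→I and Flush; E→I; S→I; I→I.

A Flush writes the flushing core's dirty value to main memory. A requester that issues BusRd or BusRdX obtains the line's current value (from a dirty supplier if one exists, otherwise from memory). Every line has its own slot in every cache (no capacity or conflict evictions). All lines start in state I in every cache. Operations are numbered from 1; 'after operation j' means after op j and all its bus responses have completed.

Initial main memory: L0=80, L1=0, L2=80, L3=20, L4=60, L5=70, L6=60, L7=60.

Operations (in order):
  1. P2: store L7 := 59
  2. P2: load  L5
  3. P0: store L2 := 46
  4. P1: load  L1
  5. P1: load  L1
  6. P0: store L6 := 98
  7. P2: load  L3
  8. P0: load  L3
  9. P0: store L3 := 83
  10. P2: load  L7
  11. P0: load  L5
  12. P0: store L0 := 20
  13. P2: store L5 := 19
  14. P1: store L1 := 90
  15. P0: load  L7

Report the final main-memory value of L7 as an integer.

memory[L7] = 60

step 1: P2: store L7 := 59  ⟶  IIM  (L7)  txn=BusRdX  M[L7]=60
step 2: P2: load  L5  ⟶  IIE  (L5)  txn=BusRd  M[L5]=70
step 3: P0: store L2 := 46  ⟶  MII  (L2)  txn=BusRdX  M[L2]=80
step 4: P1: load  L1  ⟶  IEI  (L1)  txn=BusRd  M[L1]=0
step 5: P1: load  L1  ⟶  IEI  (L1)  txn=∅  M[L1]=0
step 6: P0: store L6 := 98  ⟶  MII  (L6)  txn=BusRdX  M[L6]=60
step 7: P2: load  L3  ⟶  IIE  (L3)  txn=BusRd  M[L3]=20
step 8: P0: load  L3  ⟶  SIS  (L3)  txn=BusRd  M[L3]=20
step 9: P0: store L3 := 83  ⟶  MII  (L3)  txn=BusUpgr  M[L3]=20
step 10: P2: load  L7  ⟶  IIM  (L7)  txn=∅  M[L7]=60
step 11: P0: load  L5  ⟶  SIS  (L5)  txn=BusRd  M[L5]=70
step 12: P0: store L0 := 20  ⟶  MII  (L0)  txn=BusRdX  M[L0]=80
step 13: P2: store L5 := 19  ⟶  IIM  (L5)  txn=BusUpgr  M[L5]=70
step 14: P1: store L1 := 90  ⟶  IMI  (L1)  txn=∅  M[L1]=0
step 15: P0: load  L7  ⟶  SIO  (L7)  txn=BusRd  M[L7]=60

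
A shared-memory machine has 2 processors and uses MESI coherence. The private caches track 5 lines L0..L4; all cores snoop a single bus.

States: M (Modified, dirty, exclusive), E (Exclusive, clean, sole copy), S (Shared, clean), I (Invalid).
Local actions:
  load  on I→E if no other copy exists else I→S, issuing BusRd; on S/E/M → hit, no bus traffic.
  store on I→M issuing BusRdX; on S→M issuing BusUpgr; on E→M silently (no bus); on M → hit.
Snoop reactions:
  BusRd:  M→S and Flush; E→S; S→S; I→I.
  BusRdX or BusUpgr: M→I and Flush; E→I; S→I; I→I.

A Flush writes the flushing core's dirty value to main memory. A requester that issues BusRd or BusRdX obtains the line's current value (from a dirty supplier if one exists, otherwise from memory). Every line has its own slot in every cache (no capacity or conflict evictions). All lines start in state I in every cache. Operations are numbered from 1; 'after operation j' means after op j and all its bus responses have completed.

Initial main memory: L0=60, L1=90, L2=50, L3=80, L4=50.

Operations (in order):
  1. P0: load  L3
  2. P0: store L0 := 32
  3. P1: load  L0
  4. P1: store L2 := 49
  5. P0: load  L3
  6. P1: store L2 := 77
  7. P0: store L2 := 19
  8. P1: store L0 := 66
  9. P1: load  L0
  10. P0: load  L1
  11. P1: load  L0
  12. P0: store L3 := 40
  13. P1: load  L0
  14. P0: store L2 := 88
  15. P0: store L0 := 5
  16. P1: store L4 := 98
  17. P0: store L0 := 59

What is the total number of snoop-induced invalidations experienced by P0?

[1] P0: load  L3 | P0:E(80), P1:I | bus: BusRd
[2] P0: store L0 := 32 | P0:M(32), P1:I | bus: BusRdX
[3] P1: load  L0 | P0:S(32), P1:S(32) | bus: BusRd,Flush
[4] P1: store L2 := 49 | P0:I, P1:M(49) | bus: BusRdX
[5] P0: load  L3 | P0:E(80), P1:I | bus: none
[6] P1: store L2 := 77 | P0:I, P1:M(77) | bus: none
[7] P0: store L2 := 19 | P0:M(19), P1:I | bus: BusRdX,Flush
[8] P1: store L0 := 66 | P0:I, P1:M(66) | bus: BusUpgr
[9] P1: load  L0 | P0:I, P1:M(66) | bus: none
[10] P0: load  L1 | P0:E(90), P1:I | bus: BusRd
[11] P1: load  L0 | P0:I, P1:M(66) | bus: none
[12] P0: store L3 := 40 | P0:M(40), P1:I | bus: none
[13] P1: load  L0 | P0:I, P1:M(66) | bus: none
[14] P0: store L2 := 88 | P0:M(88), P1:I | bus: none
[15] P0: store L0 := 5 | P0:M(5), P1:I | bus: BusRdX,Flush
[16] P1: store L4 := 98 | P0:I, P1:M(98) | bus: BusRdX
[17] P0: store L0 := 59 | P0:M(59), P1:I | bus: none

invalidations = 1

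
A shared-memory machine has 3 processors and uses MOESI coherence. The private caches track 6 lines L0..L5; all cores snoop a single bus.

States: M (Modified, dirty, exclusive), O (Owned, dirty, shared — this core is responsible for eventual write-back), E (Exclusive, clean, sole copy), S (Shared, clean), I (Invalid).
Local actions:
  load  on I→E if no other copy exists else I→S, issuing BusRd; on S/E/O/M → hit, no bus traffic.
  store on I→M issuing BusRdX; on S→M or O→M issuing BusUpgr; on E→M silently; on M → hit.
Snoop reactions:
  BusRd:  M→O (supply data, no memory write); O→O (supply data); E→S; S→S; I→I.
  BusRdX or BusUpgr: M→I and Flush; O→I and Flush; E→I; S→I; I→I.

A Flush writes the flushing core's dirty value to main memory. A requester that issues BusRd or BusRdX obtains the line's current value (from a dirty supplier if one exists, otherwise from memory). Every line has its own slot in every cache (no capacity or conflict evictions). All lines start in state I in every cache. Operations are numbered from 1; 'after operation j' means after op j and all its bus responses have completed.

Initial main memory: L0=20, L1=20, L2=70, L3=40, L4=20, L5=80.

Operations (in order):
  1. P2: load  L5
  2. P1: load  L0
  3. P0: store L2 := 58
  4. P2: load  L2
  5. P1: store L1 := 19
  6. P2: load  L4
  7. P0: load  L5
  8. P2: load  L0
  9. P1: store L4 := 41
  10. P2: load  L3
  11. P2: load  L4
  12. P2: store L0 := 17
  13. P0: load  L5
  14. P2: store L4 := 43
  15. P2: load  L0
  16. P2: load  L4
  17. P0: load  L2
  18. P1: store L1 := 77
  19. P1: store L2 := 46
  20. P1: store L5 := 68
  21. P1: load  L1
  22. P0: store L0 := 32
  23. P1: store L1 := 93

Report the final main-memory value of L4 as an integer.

memory[L4] = 41

[1] P2: load  L5 | P0:I, P1:I, P2:E(80) | bus: BusRd
[2] P1: load  L0 | P0:I, P1:E(20), P2:I | bus: BusRd
[3] P0: store L2 := 58 | P0:M(58), P1:I, P2:I | bus: BusRdX
[4] P2: load  L2 | P0:O(58), P1:I, P2:S(58) | bus: BusRd
[5] P1: store L1 := 19 | P0:I, P1:M(19), P2:I | bus: BusRdX
[6] P2: load  L4 | P0:I, P1:I, P2:E(20) | bus: BusRd
[7] P0: load  L5 | P0:S(80), P1:I, P2:S(80) | bus: BusRd
[8] P2: load  L0 | P0:I, P1:S(20), P2:S(20) | bus: BusRd
[9] P1: store L4 := 41 | P0:I, P1:M(41), P2:I | bus: BusRdX
[10] P2: load  L3 | P0:I, P1:I, P2:E(40) | bus: BusRd
[11] P2: load  L4 | P0:I, P1:O(41), P2:S(41) | bus: BusRd
[12] P2: store L0 := 17 | P0:I, P1:I, P2:M(17) | bus: BusUpgr
[13] P0: load  L5 | P0:S(80), P1:I, P2:S(80) | bus: none
[14] P2: store L4 := 43 | P0:I, P1:I, P2:M(43) | bus: BusUpgr,Flush
[15] P2: load  L0 | P0:I, P1:I, P2:M(17) | bus: none
[16] P2: load  L4 | P0:I, P1:I, P2:M(43) | bus: none
[17] P0: load  L2 | P0:O(58), P1:I, P2:S(58) | bus: none
[18] P1: store L1 := 77 | P0:I, P1:M(77), P2:I | bus: none
[19] P1: store L2 := 46 | P0:I, P1:M(46), P2:I | bus: BusRdX,Flush
[20] P1: store L5 := 68 | P0:I, P1:M(68), P2:I | bus: BusRdX
[21] P1: load  L1 | P0:I, P1:M(77), P2:I | bus: none
[22] P0: store L0 := 32 | P0:M(32), P1:I, P2:I | bus: BusRdX,Flush
[23] P1: store L1 := 93 | P0:I, P1:M(93), P2:I | bus: none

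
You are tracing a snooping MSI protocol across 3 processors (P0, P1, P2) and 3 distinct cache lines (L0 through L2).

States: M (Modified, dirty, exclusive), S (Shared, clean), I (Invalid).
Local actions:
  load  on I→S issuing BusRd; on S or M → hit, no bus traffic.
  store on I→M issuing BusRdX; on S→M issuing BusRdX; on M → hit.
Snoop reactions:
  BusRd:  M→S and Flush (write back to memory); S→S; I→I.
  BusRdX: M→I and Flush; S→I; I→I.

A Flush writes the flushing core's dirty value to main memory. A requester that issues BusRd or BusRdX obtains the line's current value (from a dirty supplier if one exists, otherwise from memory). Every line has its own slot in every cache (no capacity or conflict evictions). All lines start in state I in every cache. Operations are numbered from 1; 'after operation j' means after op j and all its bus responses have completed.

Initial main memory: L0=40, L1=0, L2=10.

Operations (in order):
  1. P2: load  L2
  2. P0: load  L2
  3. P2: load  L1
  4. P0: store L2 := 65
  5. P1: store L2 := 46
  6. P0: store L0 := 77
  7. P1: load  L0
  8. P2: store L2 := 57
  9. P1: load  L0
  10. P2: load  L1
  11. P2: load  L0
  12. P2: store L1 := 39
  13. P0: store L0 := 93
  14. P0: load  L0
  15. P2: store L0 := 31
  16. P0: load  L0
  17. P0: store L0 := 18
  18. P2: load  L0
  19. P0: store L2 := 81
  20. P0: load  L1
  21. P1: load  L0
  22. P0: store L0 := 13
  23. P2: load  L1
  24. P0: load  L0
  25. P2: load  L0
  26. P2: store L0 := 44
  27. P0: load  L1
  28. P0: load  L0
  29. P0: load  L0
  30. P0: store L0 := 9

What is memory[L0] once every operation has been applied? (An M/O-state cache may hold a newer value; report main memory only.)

memory[L0] = 44

1. P2: load  L2  bus=[BusRd]  L2: P0=I P1=I P2=S  mem[L2]=10
2. P0: load  L2  bus=[BusRd]  L2: P0=S P1=I P2=S  mem[L2]=10
3. P2: load  L1  bus=[BusRd]  L1: P0=I P1=I P2=S  mem[L1]=0
4. P0: store L2 := 65  bus=[BusRdX]  L2: P0=M P1=I P2=I  mem[L2]=10
5. P1: store L2 := 46  bus=[BusRdX,Flush]  L2: P0=I P1=M P2=I  mem[L2]=65
6. P0: store L0 := 77  bus=[BusRdX]  L0: P0=M P1=I P2=I  mem[L0]=40
7. P1: load  L0  bus=[BusRd,Flush]  L0: P0=S P1=S P2=I  mem[L0]=77
8. P2: store L2 := 57  bus=[BusRdX,Flush]  L2: P0=I P1=I P2=M  mem[L2]=46
9. P1: load  L0  bus=[-]  L0: P0=S P1=S P2=I  mem[L0]=77
10. P2: load  L1  bus=[-]  L1: P0=I P1=I P2=S  mem[L1]=0
11. P2: load  L0  bus=[BusRd]  L0: P0=S P1=S P2=S  mem[L0]=77
12. P2: store L1 := 39  bus=[BusRdX]  L1: P0=I P1=I P2=M  mem[L1]=0
13. P0: store L0 := 93  bus=[BusRdX]  L0: P0=M P1=I P2=I  mem[L0]=77
14. P0: load  L0  bus=[-]  L0: P0=M P1=I P2=I  mem[L0]=77
15. P2: store L0 := 31  bus=[BusRdX,Flush]  L0: P0=I P1=I P2=M  mem[L0]=93
16. P0: load  L0  bus=[BusRd,Flush]  L0: P0=S P1=I P2=S  mem[L0]=31
17. P0: store L0 := 18  bus=[BusRdX]  L0: P0=M P1=I P2=I  mem[L0]=31
18. P2: load  L0  bus=[BusRd,Flush]  L0: P0=S P1=I P2=S  mem[L0]=18
19. P0: store L2 := 81  bus=[BusRdX,Flush]  L2: P0=M P1=I P2=I  mem[L2]=57
20. P0: load  L1  bus=[BusRd,Flush]  L1: P0=S P1=I P2=S  mem[L1]=39
21. P1: load  L0  bus=[BusRd]  L0: P0=S P1=S P2=S  mem[L0]=18
22. P0: store L0 := 13  bus=[BusRdX]  L0: P0=M P1=I P2=I  mem[L0]=18
23. P2: load  L1  bus=[-]  L1: P0=S P1=I P2=S  mem[L1]=39
24. P0: load  L0  bus=[-]  L0: P0=M P1=I P2=I  mem[L0]=18
25. P2: load  L0  bus=[BusRd,Flush]  L0: P0=S P1=I P2=S  mem[L0]=13
26. P2: store L0 := 44  bus=[BusRdX]  L0: P0=I P1=I P2=M  mem[L0]=13
27. P0: load  L1  bus=[-]  L1: P0=S P1=I P2=S  mem[L1]=39
28. P0: load  L0  bus=[BusRd,Flush]  L0: P0=S P1=I P2=S  mem[L0]=44
29. P0: load  L0  bus=[-]  L0: P0=S P1=I P2=S  mem[L0]=44
30. P0: store L0 := 9  bus=[BusRdX]  L0: P0=M P1=I P2=I  mem[L0]=44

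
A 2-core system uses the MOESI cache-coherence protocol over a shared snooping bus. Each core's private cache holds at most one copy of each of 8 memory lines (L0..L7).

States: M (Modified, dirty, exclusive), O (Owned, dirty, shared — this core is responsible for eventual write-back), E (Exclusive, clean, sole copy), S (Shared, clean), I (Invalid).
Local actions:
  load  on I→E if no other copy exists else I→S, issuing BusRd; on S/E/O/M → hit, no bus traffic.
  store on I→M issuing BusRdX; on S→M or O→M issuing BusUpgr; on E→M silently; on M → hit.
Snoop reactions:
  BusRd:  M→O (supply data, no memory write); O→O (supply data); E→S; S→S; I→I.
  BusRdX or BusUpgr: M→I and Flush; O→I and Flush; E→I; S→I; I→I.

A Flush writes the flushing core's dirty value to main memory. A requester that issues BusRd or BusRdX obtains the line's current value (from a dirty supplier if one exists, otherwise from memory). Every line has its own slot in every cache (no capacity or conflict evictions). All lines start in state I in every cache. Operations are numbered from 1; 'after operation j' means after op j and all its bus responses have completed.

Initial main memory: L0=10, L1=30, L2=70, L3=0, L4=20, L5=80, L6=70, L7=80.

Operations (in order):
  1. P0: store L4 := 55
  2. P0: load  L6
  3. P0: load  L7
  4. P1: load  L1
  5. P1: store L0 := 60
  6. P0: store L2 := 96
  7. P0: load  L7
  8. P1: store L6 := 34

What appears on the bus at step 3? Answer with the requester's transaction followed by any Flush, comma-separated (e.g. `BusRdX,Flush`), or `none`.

bus = BusRd

[1] P0: store L4 := 55 | P0:M(55), P1:I | bus: BusRdX
[2] P0: load  L6 | P0:E(70), P1:I | bus: BusRd
[3] P0: load  L7 | P0:E(80), P1:I | bus: BusRd
[4] P1: load  L1 | P0:I, P1:E(30) | bus: BusRd
[5] P1: store L0 := 60 | P0:I, P1:M(60) | bus: BusRdX
[6] P0: store L2 := 96 | P0:M(96), P1:I | bus: BusRdX
[7] P0: load  L7 | P0:E(80), P1:I | bus: none
[8] P1: store L6 := 34 | P0:I, P1:M(34) | bus: BusRdX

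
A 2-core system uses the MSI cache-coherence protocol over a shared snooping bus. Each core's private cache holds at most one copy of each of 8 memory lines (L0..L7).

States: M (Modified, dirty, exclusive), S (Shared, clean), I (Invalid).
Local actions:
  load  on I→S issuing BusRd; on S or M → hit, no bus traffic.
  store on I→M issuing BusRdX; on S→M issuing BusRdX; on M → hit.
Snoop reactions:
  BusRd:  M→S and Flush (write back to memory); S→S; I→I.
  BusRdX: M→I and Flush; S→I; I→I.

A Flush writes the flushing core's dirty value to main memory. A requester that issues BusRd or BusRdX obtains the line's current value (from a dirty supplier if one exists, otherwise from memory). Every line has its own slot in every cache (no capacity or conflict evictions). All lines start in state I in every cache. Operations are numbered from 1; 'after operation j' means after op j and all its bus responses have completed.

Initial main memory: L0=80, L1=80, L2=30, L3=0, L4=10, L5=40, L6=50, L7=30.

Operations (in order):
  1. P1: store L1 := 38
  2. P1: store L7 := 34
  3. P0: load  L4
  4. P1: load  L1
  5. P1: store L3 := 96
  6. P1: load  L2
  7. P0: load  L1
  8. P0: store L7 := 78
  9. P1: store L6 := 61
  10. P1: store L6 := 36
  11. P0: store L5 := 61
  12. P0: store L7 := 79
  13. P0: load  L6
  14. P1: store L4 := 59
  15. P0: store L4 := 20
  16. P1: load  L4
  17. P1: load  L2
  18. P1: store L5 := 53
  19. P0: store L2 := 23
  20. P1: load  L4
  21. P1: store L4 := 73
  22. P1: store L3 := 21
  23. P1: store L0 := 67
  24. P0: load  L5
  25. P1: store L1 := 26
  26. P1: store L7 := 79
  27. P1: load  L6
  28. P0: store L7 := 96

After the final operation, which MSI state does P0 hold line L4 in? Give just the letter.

  op1 P1: store L1 := 38 → I/M on L1; bus BusRdX; mem=80
  op2 P1: store L7 := 34 → I/M on L7; bus BusRdX; mem=30
  op3 P0: load  L4 → S/I on L4; bus BusRd; mem=10
  op4 P1: load  L1 → I/M on L1; bus (none); mem=80
  op5 P1: store L3 := 96 → I/M on L3; bus BusRdX; mem=0
  op6 P1: load  L2 → I/S on L2; bus BusRd; mem=30
  op7 P0: load  L1 → S/S on L1; bus BusRd Flush; mem=38
  op8 P0: store L7 := 78 → M/I on L7; bus BusRdX Flush; mem=34
  op9 P1: store L6 := 61 → I/M on L6; bus BusRdX; mem=50
  op10 P1: store L6 := 36 → I/M on L6; bus (none); mem=50
  op11 P0: store L5 := 61 → M/I on L5; bus BusRdX; mem=40
  op12 P0: store L7 := 79 → M/I on L7; bus (none); mem=34
  op13 P0: load  L6 → S/S on L6; bus BusRd Flush; mem=36
  op14 P1: store L4 := 59 → I/M on L4; bus BusRdX; mem=10
  op15 P0: store L4 := 20 → M/I on L4; bus BusRdX Flush; mem=59
  op16 P1: load  L4 → S/S on L4; bus BusRd Flush; mem=20
  op17 P1: load  L2 → I/S on L2; bus (none); mem=30
  op18 P1: store L5 := 53 → I/M on L5; bus BusRdX Flush; mem=61
  op19 P0: store L2 := 23 → M/I on L2; bus BusRdX; mem=30
  op20 P1: load  L4 → S/S on L4; bus (none); mem=20
  op21 P1: store L4 := 73 → I/M on L4; bus BusRdX; mem=20
  op22 P1: store L3 := 21 → I/M on L3; bus (none); mem=0
  op23 P1: store L0 := 67 → I/M on L0; bus BusRdX; mem=80
  op24 P0: load  L5 → S/S on L5; bus BusRd Flush; mem=53
  op25 P1: store L1 := 26 → I/M on L1; bus BusRdX; mem=38
  op26 P1: store L7 := 79 → I/M on L7; bus BusRdX Flush; mem=79
  op27 P1: load  L6 → S/S on L6; bus (none); mem=36
  op28 P0: store L7 := 96 → M/I on L7; bus BusRdX Flush; mem=79

state = I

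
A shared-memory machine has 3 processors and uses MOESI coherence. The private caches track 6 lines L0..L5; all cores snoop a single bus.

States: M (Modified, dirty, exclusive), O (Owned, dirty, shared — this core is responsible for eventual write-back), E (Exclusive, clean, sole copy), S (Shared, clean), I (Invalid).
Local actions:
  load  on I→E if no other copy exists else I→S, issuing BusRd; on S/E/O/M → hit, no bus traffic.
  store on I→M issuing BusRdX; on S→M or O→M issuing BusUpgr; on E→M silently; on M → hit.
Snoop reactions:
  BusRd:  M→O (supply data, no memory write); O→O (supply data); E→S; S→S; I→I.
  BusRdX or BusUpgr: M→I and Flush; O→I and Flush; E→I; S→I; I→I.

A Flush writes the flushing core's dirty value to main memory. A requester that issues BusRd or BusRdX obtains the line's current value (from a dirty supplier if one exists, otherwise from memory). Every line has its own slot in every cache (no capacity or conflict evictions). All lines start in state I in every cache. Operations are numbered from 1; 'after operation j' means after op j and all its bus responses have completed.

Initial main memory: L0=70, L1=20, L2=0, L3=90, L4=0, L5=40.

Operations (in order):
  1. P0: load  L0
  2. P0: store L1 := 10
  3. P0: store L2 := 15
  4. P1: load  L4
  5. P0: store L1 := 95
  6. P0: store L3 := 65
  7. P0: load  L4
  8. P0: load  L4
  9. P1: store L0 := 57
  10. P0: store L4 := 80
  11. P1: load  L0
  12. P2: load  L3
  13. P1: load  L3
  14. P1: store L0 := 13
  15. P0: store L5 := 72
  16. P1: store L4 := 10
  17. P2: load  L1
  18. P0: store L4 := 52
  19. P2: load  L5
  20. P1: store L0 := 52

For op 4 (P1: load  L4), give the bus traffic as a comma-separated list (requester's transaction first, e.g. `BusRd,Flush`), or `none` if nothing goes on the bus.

[1] P0: load  L0 | P0:E(70), P1:I, P2:I | bus: BusRd
[2] P0: store L1 := 10 | P0:M(10), P1:I, P2:I | bus: BusRdX
[3] P0: store L2 := 15 | P0:M(15), P1:I, P2:I | bus: BusRdX
[4] P1: load  L4 | P0:I, P1:E(0), P2:I | bus: BusRd
[5] P0: store L1 := 95 | P0:M(95), P1:I, P2:I | bus: none
[6] P0: store L3 := 65 | P0:M(65), P1:I, P2:I | bus: BusRdX
[7] P0: load  L4 | P0:S(0), P1:S(0), P2:I | bus: BusRd
[8] P0: load  L4 | P0:S(0), P1:S(0), P2:I | bus: none
[9] P1: store L0 := 57 | P0:I, P1:M(57), P2:I | bus: BusRdX
[10] P0: store L4 := 80 | P0:M(80), P1:I, P2:I | bus: BusUpgr
[11] P1: load  L0 | P0:I, P1:M(57), P2:I | bus: none
[12] P2: load  L3 | P0:O(65), P1:I, P2:S(65) | bus: BusRd
[13] P1: load  L3 | P0:O(65), P1:S(65), P2:S(65) | bus: BusRd
[14] P1: store L0 := 13 | P0:I, P1:M(13), P2:I | bus: none
[15] P0: store L5 := 72 | P0:M(72), P1:I, P2:I | bus: BusRdX
[16] P1: store L4 := 10 | P0:I, P1:M(10), P2:I | bus: BusRdX,Flush
[17] P2: load  L1 | P0:O(95), P1:I, P2:S(95) | bus: BusRd
[18] P0: store L4 := 52 | P0:M(52), P1:I, P2:I | bus: BusRdX,Flush
[19] P2: load  L5 | P0:O(72), P1:I, P2:S(72) | bus: BusRd
[20] P1: store L0 := 52 | P0:I, P1:M(52), P2:I | bus: none

bus = BusRd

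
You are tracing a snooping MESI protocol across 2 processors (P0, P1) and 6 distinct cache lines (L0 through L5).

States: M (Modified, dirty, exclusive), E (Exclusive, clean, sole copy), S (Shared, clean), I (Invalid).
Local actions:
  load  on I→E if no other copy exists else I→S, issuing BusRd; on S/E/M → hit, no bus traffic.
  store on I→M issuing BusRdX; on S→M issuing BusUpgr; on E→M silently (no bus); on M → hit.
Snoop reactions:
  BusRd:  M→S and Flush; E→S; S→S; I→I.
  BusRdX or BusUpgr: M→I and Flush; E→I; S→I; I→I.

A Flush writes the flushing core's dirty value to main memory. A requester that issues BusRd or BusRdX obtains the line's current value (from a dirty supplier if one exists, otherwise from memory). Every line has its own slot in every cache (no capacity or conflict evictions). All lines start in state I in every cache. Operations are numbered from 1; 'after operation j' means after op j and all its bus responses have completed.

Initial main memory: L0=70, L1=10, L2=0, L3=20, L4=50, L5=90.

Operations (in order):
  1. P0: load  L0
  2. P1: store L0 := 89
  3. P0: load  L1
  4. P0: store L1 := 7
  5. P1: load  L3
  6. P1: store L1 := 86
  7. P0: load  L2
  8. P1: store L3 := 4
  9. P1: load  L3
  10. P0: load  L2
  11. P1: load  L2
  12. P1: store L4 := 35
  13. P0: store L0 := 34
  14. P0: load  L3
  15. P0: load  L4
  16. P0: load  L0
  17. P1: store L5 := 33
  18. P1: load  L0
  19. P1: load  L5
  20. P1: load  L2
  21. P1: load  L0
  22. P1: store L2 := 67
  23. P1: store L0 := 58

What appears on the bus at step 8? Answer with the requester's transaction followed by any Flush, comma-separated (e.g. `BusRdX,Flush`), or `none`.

bus = none

[1] P0: load  L0 | P0:E(70), P1:I | bus: BusRd
[2] P1: store L0 := 89 | P0:I, P1:M(89) | bus: BusRdX
[3] P0: load  L1 | P0:E(10), P1:I | bus: BusRd
[4] P0: store L1 := 7 | P0:M(7), P1:I | bus: none
[5] P1: load  L3 | P0:I, P1:E(20) | bus: BusRd
[6] P1: store L1 := 86 | P0:I, P1:M(86) | bus: BusRdX,Flush
[7] P0: load  L2 | P0:E(0), P1:I | bus: BusRd
[8] P1: store L3 := 4 | P0:I, P1:M(4) | bus: none
[9] P1: load  L3 | P0:I, P1:M(4) | bus: none
[10] P0: load  L2 | P0:E(0), P1:I | bus: none
[11] P1: load  L2 | P0:S(0), P1:S(0) | bus: BusRd
[12] P1: store L4 := 35 | P0:I, P1:M(35) | bus: BusRdX
[13] P0: store L0 := 34 | P0:M(34), P1:I | bus: BusRdX,Flush
[14] P0: load  L3 | P0:S(4), P1:S(4) | bus: BusRd,Flush
[15] P0: load  L4 | P0:S(35), P1:S(35) | bus: BusRd,Flush
[16] P0: load  L0 | P0:M(34), P1:I | bus: none
[17] P1: store L5 := 33 | P0:I, P1:M(33) | bus: BusRdX
[18] P1: load  L0 | P0:S(34), P1:S(34) | bus: BusRd,Flush
[19] P1: load  L5 | P0:I, P1:M(33) | bus: none
[20] P1: load  L2 | P0:S(0), P1:S(0) | bus: none
[21] P1: load  L0 | P0:S(34), P1:S(34) | bus: none
[22] P1: store L2 := 67 | P0:I, P1:M(67) | bus: BusUpgr
[23] P1: store L0 := 58 | P0:I, P1:M(58) | bus: BusUpgr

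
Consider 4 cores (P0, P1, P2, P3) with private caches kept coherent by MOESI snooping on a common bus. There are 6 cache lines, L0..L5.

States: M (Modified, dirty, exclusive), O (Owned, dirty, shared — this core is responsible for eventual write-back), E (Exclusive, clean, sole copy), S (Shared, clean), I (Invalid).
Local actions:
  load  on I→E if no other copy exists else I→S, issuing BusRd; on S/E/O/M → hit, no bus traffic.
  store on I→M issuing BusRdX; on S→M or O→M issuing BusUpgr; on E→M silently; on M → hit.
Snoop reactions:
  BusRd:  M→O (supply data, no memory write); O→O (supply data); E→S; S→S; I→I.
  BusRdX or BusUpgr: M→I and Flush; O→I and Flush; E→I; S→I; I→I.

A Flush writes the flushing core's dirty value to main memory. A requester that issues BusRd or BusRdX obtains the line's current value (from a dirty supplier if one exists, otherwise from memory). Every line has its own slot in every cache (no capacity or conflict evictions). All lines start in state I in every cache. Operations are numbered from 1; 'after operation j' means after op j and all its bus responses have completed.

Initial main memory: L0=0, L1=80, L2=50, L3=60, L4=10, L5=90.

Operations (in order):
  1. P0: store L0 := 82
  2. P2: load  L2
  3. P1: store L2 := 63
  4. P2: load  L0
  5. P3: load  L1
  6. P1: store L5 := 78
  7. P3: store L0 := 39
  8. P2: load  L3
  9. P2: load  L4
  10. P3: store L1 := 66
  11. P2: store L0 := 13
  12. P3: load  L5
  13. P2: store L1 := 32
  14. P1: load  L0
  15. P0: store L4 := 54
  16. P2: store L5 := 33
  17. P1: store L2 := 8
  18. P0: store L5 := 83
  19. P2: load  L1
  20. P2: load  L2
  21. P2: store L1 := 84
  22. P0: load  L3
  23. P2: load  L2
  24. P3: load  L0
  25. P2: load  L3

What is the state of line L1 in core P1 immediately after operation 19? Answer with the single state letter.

[1] P0: store L0 := 82 | P0:M(82), P1:I, P2:I, P3:I | bus: BusRdX
[2] P2: load  L2 | P0:I, P1:I, P2:E(50), P3:I | bus: BusRd
[3] P1: store L2 := 63 | P0:I, P1:M(63), P2:I, P3:I | bus: BusRdX
[4] P2: load  L0 | P0:O(82), P1:I, P2:S(82), P3:I | bus: BusRd
[5] P3: load  L1 | P0:I, P1:I, P2:I, P3:E(80) | bus: BusRd
[6] P1: store L5 := 78 | P0:I, P1:M(78), P2:I, P3:I | bus: BusRdX
[7] P3: store L0 := 39 | P0:I, P1:I, P2:I, P3:M(39) | bus: BusRdX,Flush
[8] P2: load  L3 | P0:I, P1:I, P2:E(60), P3:I | bus: BusRd
[9] P2: load  L4 | P0:I, P1:I, P2:E(10), P3:I | bus: BusRd
[10] P3: store L1 := 66 | P0:I, P1:I, P2:I, P3:M(66) | bus: none
[11] P2: store L0 := 13 | P0:I, P1:I, P2:M(13), P3:I | bus: BusRdX,Flush
[12] P3: load  L5 | P0:I, P1:O(78), P2:I, P3:S(78) | bus: BusRd
[13] P2: store L1 := 32 | P0:I, P1:I, P2:M(32), P3:I | bus: BusRdX,Flush
[14] P1: load  L0 | P0:I, P1:S(13), P2:O(13), P3:I | bus: BusRd
[15] P0: store L4 := 54 | P0:M(54), P1:I, P2:I, P3:I | bus: BusRdX
[16] P2: store L5 := 33 | P0:I, P1:I, P2:M(33), P3:I | bus: BusRdX,Flush
[17] P1: store L2 := 8 | P0:I, P1:M(8), P2:I, P3:I | bus: none
[18] P0: store L5 := 83 | P0:M(83), P1:I, P2:I, P3:I | bus: BusRdX,Flush
[19] P2: load  L1 | P0:I, P1:I, P2:M(32), P3:I | bus: none
[20] P2: load  L2 | P0:I, P1:O(8), P2:S(8), P3:I | bus: BusRd
[21] P2: store L1 := 84 | P0:I, P1:I, P2:M(84), P3:I | bus: none
[22] P0: load  L3 | P0:S(60), P1:I, P2:S(60), P3:I | bus: BusRd
[23] P2: load  L2 | P0:I, P1:O(8), P2:S(8), P3:I | bus: none
[24] P3: load  L0 | P0:I, P1:S(13), P2:O(13), P3:S(13) | bus: BusRd
[25] P2: load  L3 | P0:S(60), P1:I, P2:S(60), P3:I | bus: none

state = I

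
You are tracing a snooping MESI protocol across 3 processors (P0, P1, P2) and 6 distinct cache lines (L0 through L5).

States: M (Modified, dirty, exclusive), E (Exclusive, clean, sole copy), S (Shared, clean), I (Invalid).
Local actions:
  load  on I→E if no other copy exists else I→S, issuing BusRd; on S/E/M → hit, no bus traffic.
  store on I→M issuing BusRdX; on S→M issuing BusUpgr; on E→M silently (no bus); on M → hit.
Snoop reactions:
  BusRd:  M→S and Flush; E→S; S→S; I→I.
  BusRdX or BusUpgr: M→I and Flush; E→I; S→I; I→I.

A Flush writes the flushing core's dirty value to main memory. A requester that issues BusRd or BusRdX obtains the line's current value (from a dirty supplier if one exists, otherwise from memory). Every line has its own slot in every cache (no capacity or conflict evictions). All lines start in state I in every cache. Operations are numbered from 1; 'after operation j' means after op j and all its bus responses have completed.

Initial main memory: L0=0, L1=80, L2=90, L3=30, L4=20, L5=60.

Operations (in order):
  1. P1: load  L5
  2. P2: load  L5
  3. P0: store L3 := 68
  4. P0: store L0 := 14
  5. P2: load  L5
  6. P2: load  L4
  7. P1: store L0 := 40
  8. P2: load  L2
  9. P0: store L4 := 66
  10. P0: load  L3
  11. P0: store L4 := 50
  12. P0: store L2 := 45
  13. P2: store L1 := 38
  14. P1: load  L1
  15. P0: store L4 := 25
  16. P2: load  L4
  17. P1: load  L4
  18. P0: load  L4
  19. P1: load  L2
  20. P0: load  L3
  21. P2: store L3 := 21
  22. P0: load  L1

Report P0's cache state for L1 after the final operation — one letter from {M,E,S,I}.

state = S

[1] P1: load  L5 | P0:I, P1:E(60), P2:I | bus: BusRd
[2] P2: load  L5 | P0:I, P1:S(60), P2:S(60) | bus: BusRd
[3] P0: store L3 := 68 | P0:M(68), P1:I, P2:I | bus: BusRdX
[4] P0: store L0 := 14 | P0:M(14), P1:I, P2:I | bus: BusRdX
[5] P2: load  L5 | P0:I, P1:S(60), P2:S(60) | bus: none
[6] P2: load  L4 | P0:I, P1:I, P2:E(20) | bus: BusRd
[7] P1: store L0 := 40 | P0:I, P1:M(40), P2:I | bus: BusRdX,Flush
[8] P2: load  L2 | P0:I, P1:I, P2:E(90) | bus: BusRd
[9] P0: store L4 := 66 | P0:M(66), P1:I, P2:I | bus: BusRdX
[10] P0: load  L3 | P0:M(68), P1:I, P2:I | bus: none
[11] P0: store L4 := 50 | P0:M(50), P1:I, P2:I | bus: none
[12] P0: store L2 := 45 | P0:M(45), P1:I, P2:I | bus: BusRdX
[13] P2: store L1 := 38 | P0:I, P1:I, P2:M(38) | bus: BusRdX
[14] P1: load  L1 | P0:I, P1:S(38), P2:S(38) | bus: BusRd,Flush
[15] P0: store L4 := 25 | P0:M(25), P1:I, P2:I | bus: none
[16] P2: load  L4 | P0:S(25), P1:I, P2:S(25) | bus: BusRd,Flush
[17] P1: load  L4 | P0:S(25), P1:S(25), P2:S(25) | bus: BusRd
[18] P0: load  L4 | P0:S(25), P1:S(25), P2:S(25) | bus: none
[19] P1: load  L2 | P0:S(45), P1:S(45), P2:I | bus: BusRd,Flush
[20] P0: load  L3 | P0:M(68), P1:I, P2:I | bus: none
[21] P2: store L3 := 21 | P0:I, P1:I, P2:M(21) | bus: BusRdX,Flush
[22] P0: load  L1 | P0:S(38), P1:S(38), P2:S(38) | bus: BusRd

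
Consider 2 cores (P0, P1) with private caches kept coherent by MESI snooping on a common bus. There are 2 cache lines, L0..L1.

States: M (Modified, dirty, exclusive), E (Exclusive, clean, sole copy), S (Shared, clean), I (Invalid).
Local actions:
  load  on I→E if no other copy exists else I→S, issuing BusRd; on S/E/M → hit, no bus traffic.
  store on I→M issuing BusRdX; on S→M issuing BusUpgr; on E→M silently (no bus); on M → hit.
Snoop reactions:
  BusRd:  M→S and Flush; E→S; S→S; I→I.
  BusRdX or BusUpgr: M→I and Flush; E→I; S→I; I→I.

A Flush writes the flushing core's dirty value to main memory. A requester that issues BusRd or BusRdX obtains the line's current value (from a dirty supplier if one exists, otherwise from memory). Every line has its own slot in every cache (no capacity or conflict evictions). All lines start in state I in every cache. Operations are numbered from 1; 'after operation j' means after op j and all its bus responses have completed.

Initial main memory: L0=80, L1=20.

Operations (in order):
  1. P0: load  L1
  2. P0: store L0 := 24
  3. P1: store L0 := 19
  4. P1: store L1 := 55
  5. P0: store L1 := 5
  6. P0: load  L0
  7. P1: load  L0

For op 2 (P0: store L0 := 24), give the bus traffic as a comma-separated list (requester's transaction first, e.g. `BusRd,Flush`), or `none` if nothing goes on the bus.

step 1: P0: load  L1  ⟶  EI  (L1)  txn=BusRd  M[L1]=20
step 2: P0: store L0 := 24  ⟶  MI  (L0)  txn=BusRdX  M[L0]=80
step 3: P1: store L0 := 19  ⟶  IM  (L0)  txn=BusRdX+Flush  M[L0]=24
step 4: P1: store L1 := 55  ⟶  IM  (L1)  txn=BusRdX  M[L1]=20
step 5: P0: store L1 := 5  ⟶  MI  (L1)  txn=BusRdX+Flush  M[L1]=55
step 6: P0: load  L0  ⟶  SS  (L0)  txn=BusRd+Flush  M[L0]=19
step 7: P1: load  L0  ⟶  SS  (L0)  txn=∅  M[L0]=19

bus = BusRdX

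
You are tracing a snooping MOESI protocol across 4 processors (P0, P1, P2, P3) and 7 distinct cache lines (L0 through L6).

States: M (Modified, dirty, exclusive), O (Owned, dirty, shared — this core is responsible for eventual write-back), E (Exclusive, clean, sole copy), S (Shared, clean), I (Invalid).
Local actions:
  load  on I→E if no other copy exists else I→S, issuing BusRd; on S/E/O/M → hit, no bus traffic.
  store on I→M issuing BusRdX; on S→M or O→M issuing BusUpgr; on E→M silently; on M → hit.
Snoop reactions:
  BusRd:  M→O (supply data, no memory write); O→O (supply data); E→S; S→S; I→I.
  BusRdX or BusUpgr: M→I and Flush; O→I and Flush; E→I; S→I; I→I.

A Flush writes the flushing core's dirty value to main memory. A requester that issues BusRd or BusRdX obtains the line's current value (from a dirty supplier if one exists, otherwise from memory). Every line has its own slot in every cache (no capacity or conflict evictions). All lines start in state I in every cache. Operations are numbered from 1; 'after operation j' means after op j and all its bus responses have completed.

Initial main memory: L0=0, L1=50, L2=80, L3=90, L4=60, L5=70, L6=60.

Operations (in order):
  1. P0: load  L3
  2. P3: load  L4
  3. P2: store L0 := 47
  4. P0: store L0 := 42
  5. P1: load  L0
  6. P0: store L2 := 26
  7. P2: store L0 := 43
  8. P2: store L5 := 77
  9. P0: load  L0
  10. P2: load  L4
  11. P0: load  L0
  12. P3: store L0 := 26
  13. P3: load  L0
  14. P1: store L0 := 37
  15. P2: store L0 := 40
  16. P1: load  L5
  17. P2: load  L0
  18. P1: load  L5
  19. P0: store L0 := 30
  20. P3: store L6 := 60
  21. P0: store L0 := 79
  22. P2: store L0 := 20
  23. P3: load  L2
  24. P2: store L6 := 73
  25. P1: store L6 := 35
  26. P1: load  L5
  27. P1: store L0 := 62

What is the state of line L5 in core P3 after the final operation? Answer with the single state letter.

step 1: P0: load  L3  ⟶  EIII  (L3)  txn=BusRd  M[L3]=90
step 2: P3: load  L4  ⟶  IIIE  (L4)  txn=BusRd  M[L4]=60
step 3: P2: store L0 := 47  ⟶  IIMI  (L0)  txn=BusRdX  M[L0]=0
step 4: P0: store L0 := 42  ⟶  MIII  (L0)  txn=BusRdX+Flush  M[L0]=47
step 5: P1: load  L0  ⟶  OSII  (L0)  txn=BusRd  M[L0]=47
step 6: P0: store L2 := 26  ⟶  MIII  (L2)  txn=BusRdX  M[L2]=80
step 7: P2: store L0 := 43  ⟶  IIMI  (L0)  txn=BusRdX+Flush  M[L0]=42
step 8: P2: store L5 := 77  ⟶  IIMI  (L5)  txn=BusRdX  M[L5]=70
step 9: P0: load  L0  ⟶  SIOI  (L0)  txn=BusRd  M[L0]=42
step 10: P2: load  L4  ⟶  IISS  (L4)  txn=BusRd  M[L4]=60
step 11: P0: load  L0  ⟶  SIOI  (L0)  txn=∅  M[L0]=42
step 12: P3: store L0 := 26  ⟶  IIIM  (L0)  txn=BusRdX+Flush  M[L0]=43
step 13: P3: load  L0  ⟶  IIIM  (L0)  txn=∅  M[L0]=43
step 14: P1: store L0 := 37  ⟶  IMII  (L0)  txn=BusRdX+Flush  M[L0]=26
step 15: P2: store L0 := 40  ⟶  IIMI  (L0)  txn=BusRdX+Flush  M[L0]=37
step 16: P1: load  L5  ⟶  ISOI  (L5)  txn=BusRd  M[L5]=70
step 17: P2: load  L0  ⟶  IIMI  (L0)  txn=∅  M[L0]=37
step 18: P1: load  L5  ⟶  ISOI  (L5)  txn=∅  M[L5]=70
step 19: P0: store L0 := 30  ⟶  MIII  (L0)  txn=BusRdX+Flush  M[L0]=40
step 20: P3: store L6 := 60  ⟶  IIIM  (L6)  txn=BusRdX  M[L6]=60
step 21: P0: store L0 := 79  ⟶  MIII  (L0)  txn=∅  M[L0]=40
step 22: P2: store L0 := 20  ⟶  IIMI  (L0)  txn=BusRdX+Flush  M[L0]=79
step 23: P3: load  L2  ⟶  OIIS  (L2)  txn=BusRd  M[L2]=80
step 24: P2: store L6 := 73  ⟶  IIMI  (L6)  txn=BusRdX+Flush  M[L6]=60
step 25: P1: store L6 := 35  ⟶  IMII  (L6)  txn=BusRdX+Flush  M[L6]=73
step 26: P1: load  L5  ⟶  ISOI  (L5)  txn=∅  M[L5]=70
step 27: P1: store L0 := 62  ⟶  IMII  (L0)  txn=BusRdX+Flush  M[L0]=20

state = I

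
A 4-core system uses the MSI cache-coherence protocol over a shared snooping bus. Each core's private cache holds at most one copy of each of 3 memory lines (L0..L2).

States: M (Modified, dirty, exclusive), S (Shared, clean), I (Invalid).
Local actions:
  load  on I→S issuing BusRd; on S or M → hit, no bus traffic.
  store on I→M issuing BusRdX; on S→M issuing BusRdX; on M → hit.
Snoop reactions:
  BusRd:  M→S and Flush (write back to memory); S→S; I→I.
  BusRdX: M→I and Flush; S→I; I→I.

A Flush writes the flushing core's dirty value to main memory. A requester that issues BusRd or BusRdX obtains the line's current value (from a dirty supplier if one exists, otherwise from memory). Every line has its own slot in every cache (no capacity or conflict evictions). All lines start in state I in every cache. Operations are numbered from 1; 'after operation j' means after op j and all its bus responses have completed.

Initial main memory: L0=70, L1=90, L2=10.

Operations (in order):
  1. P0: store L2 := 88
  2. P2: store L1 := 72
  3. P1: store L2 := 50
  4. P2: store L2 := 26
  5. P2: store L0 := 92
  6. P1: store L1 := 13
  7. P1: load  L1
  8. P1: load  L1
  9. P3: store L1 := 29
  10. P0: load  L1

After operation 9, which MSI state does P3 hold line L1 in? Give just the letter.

  op1 P0: store L2 := 88 → M/I/I/I on L2; bus BusRdX; mem=10
  op2 P2: store L1 := 72 → I/I/M/I on L1; bus BusRdX; mem=90
  op3 P1: store L2 := 50 → I/M/I/I on L2; bus BusRdX Flush; mem=88
  op4 P2: store L2 := 26 → I/I/M/I on L2; bus BusRdX Flush; mem=50
  op5 P2: store L0 := 92 → I/I/M/I on L0; bus BusRdX; mem=70
  op6 P1: store L1 := 13 → I/M/I/I on L1; bus BusRdX Flush; mem=72
  op7 P1: load  L1 → I/M/I/I on L1; bus (none); mem=72
  op8 P1: load  L1 → I/M/I/I on L1; bus (none); mem=72
  op9 P3: store L1 := 29 → I/I/I/M on L1; bus BusRdX Flush; mem=13
  op10 P0: load  L1 → S/I/I/S on L1; bus BusRd Flush; mem=29

state = M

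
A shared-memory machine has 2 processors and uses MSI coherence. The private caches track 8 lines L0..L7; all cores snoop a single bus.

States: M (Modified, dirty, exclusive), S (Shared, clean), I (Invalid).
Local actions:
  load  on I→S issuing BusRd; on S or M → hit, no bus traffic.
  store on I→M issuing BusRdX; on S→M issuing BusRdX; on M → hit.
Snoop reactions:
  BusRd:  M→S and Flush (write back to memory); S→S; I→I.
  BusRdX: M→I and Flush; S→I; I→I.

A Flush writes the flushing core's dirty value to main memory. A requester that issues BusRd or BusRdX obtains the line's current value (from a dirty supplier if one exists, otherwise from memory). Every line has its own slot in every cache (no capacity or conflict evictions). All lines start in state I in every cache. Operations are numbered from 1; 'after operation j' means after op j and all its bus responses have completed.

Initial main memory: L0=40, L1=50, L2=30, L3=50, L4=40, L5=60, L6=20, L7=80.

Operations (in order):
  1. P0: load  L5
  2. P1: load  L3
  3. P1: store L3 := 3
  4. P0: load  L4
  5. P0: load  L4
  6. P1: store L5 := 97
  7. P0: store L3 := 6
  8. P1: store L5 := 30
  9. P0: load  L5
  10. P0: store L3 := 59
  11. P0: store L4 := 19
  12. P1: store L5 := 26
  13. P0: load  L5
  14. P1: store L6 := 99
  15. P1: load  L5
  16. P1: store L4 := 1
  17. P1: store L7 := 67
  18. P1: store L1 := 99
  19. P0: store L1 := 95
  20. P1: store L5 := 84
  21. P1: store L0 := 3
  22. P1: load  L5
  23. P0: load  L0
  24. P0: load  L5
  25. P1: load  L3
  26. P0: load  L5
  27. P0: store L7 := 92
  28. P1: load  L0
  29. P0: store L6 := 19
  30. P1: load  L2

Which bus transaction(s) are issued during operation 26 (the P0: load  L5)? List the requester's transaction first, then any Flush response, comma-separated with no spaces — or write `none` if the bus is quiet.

  op1 P0: load  L5 → S/I on L5; bus BusRd; mem=60
  op2 P1: load  L3 → I/S on L3; bus BusRd; mem=50
  op3 P1: store L3 := 3 → I/M on L3; bus BusRdX; mem=50
  op4 P0: load  L4 → S/I on L4; bus BusRd; mem=40
  op5 P0: load  L4 → S/I on L4; bus (none); mem=40
  op6 P1: store L5 := 97 → I/M on L5; bus BusRdX; mem=60
  op7 P0: store L3 := 6 → M/I on L3; bus BusRdX Flush; mem=3
  op8 P1: store L5 := 30 → I/M on L5; bus (none); mem=60
  op9 P0: load  L5 → S/S on L5; bus BusRd Flush; mem=30
  op10 P0: store L3 := 59 → M/I on L3; bus (none); mem=3
  op11 P0: store L4 := 19 → M/I on L4; bus BusRdX; mem=40
  op12 P1: store L5 := 26 → I/M on L5; bus BusRdX; mem=30
  op13 P0: load  L5 → S/S on L5; bus BusRd Flush; mem=26
  op14 P1: store L6 := 99 → I/M on L6; bus BusRdX; mem=20
  op15 P1: load  L5 → S/S on L5; bus (none); mem=26
  op16 P1: store L4 := 1 → I/M on L4; bus BusRdX Flush; mem=19
  op17 P1: store L7 := 67 → I/M on L7; bus BusRdX; mem=80
  op18 P1: store L1 := 99 → I/M on L1; bus BusRdX; mem=50
  op19 P0: store L1 := 95 → M/I on L1; bus BusRdX Flush; mem=99
  op20 P1: store L5 := 84 → I/M on L5; bus BusRdX; mem=26
  op21 P1: store L0 := 3 → I/M on L0; bus BusRdX; mem=40
  op22 P1: load  L5 → I/M on L5; bus (none); mem=26
  op23 P0: load  L0 → S/S on L0; bus BusRd Flush; mem=3
  op24 P0: load  L5 → S/S on L5; bus BusRd Flush; mem=84
  op25 P1: load  L3 → S/S on L3; bus BusRd Flush; mem=59
  op26 P0: load  L5 → S/S on L5; bus (none); mem=84
  op27 P0: store L7 := 92 → M/I on L7; bus BusRdX Flush; mem=67
  op28 P1: load  L0 → S/S on L0; bus (none); mem=3
  op29 P0: store L6 := 19 → M/I on L6; bus BusRdX Flush; mem=99
  op30 P1: load  L2 → I/S on L2; bus BusRd; mem=30

bus = none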